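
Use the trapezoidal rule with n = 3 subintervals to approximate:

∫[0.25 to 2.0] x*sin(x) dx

f(x) = x*sin(x)
a = 0.25, b = 2.0, n = 3
h = (b - a)/n = 0.583333

Trapezoidal rule: (h/2)[f(x₀) + 2f(x₁) + 2f(x₂) + ... + f(xₙ)]

x_0 = 0.2500, f(x_0) = 0.061851, coefficient = 1
x_1 = 0.8333, f(x_1) = 0.616814, coefficient = 2
x_2 = 1.4167, f(x_2) = 1.399873, coefficient = 2
x_3 = 2.0000, f(x_3) = 1.818595, coefficient = 1

I ≈ (0.583333/2) × 5.913820 = 1.724864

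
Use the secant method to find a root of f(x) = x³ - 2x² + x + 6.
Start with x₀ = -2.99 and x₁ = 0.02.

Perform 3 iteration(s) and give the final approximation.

f(x) = x³ - 2x² + x + 6
x₀ = -2.99, x₁ = 0.02

Secant formula: x_{n+1} = x_n - f(x_n)(x_n - x_{n-1})/(f(x_n) - f(x_{n-1}))

Iteration 1:
  f(-2.990000) = -41.601099
  f(0.020000) = 6.019208
  x_2 = 0.020000 - 6.019208×(0.020000 - (-2.990000))/(6.019208 - (-41.601099))
       = -0.360464
Iteration 2:
  f(0.020000) = 6.019208
  f(-0.360464) = 5.332831
  x_3 = -0.360464 - 5.332831×(-0.360464 - 0.020000)/(5.332831 - 6.019208)
       = -3.316491
Iteration 3:
  f(-0.360464) = 5.332831
  f(-3.316491) = -55.793191
  x_4 = -3.316491 - (-55.793191)×(-3.316491 - (-0.360464))/(-55.793191 - 5.332831)
       = -0.618357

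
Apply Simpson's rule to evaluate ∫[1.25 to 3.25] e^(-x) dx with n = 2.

f(x) = e^(-x)
a = 1.25, b = 3.25, n = 2
h = (b - a)/n = 1.000000

Simpson's rule: (h/3)[f(x₀) + 4f(x₁) + 2f(x₂) + ... + f(xₙ)]

x_0 = 1.2500, f(x_0) = 0.286505, coefficient = 1
x_1 = 2.2500, f(x_1) = 0.105399, coefficient = 4
x_2 = 3.2500, f(x_2) = 0.038774, coefficient = 1

I ≈ (1.000000/3) × 0.746876 = 0.248959
Exact value: 0.247731
Error: 0.001228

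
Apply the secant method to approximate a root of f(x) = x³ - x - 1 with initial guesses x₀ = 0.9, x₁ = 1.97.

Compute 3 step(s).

f(x) = x³ - x - 1
x₀ = 0.9, x₁ = 1.97

Secant formula: x_{n+1} = x_n - f(x_n)(x_n - x_{n-1})/(f(x_n) - f(x_{n-1}))

Iteration 1:
  f(0.900000) = -1.171000
  f(1.970000) = 4.675373
  x_2 = 1.970000 - 4.675373×(1.970000 - 0.900000)/(4.675373 - (-1.171000))
       = 1.114316
Iteration 2:
  f(1.970000) = 4.675373
  f(1.114316) = -0.730670
  x_3 = 1.114316 - (-0.730670)×(1.114316 - 1.970000)/(-0.730670 - 4.675373)
       = 1.229968
Iteration 3:
  f(1.114316) = -0.730670
  f(1.229968) = -0.369245
  x_4 = 1.229968 - (-0.369245)×(1.229968 - 1.114316)/(-0.369245 - (-0.730670))
       = 1.348123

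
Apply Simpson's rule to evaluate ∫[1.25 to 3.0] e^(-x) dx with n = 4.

f(x) = e^(-x)
a = 1.25, b = 3.0, n = 4
h = (b - a)/n = 0.437500

Simpson's rule: (h/3)[f(x₀) + 4f(x₁) + 2f(x₂) + ... + f(xₙ)]

x_0 = 1.2500, f(x_0) = 0.286505, coefficient = 1
x_1 = 1.6875, f(x_1) = 0.184981, coefficient = 4
x_2 = 2.1250, f(x_2) = 0.119433, coefficient = 2
x_3 = 2.5625, f(x_3) = 0.077112, coefficient = 4
x_4 = 3.0000, f(x_4) = 0.049787, coefficient = 1

I ≈ (0.437500/3) × 1.623530 = 0.236765
Exact value: 0.236718
Error: 0.000047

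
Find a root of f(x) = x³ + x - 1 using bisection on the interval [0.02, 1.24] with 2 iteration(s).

f(x) = x³ + x - 1
Initial interval: [0.02, 1.24]

Iteration 1:
  c_1 = (0.020000 + 1.240000)/2 = 0.630000
  f(c_1) = f(0.630000) = -0.119953
  f(a) × f(c) ≥ 0, new interval: [0.630000, 1.240000]
Iteration 2:
  c_2 = (0.630000 + 1.240000)/2 = 0.935000
  f(c_2) = f(0.935000) = 0.752400
  f(a) × f(c) < 0, new interval: [0.630000, 0.935000]

After 2 iteration(s), the approximation is c_2 = 0.935000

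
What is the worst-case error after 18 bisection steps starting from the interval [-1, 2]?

Bisection error bound: |error| ≤ (b-a)/2^n
|error| ≤ (2 - (-1))/2^18 = 3/2^18
|error| ≤ 0.0000114441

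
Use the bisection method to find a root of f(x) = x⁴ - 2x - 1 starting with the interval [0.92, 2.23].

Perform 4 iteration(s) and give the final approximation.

f(x) = x⁴ - 2x - 1
Initial interval: [0.92, 2.23]

Iteration 1:
  c_1 = (0.920000 + 2.230000)/2 = 1.575000
  f(c_1) = f(1.575000) = 2.003500
  f(a) × f(c) < 0, new interval: [0.920000, 1.575000]
Iteration 2:
  c_2 = (0.920000 + 1.575000)/2 = 1.247500
  f(c_2) = f(1.247500) = -1.073066
  f(a) × f(c) ≥ 0, new interval: [1.247500, 1.575000]
Iteration 3:
  c_3 = (1.247500 + 1.575000)/2 = 1.411250
  f(c_3) = f(1.411250) = 0.144076
  f(a) × f(c) < 0, new interval: [1.247500, 1.411250]
Iteration 4:
  c_4 = (1.247500 + 1.411250)/2 = 1.329375
  f(c_4) = f(1.329375) = -0.535620
  f(a) × f(c) ≥ 0, new interval: [1.329375, 1.411250]

After 4 iteration(s), the approximation is c_4 = 1.329375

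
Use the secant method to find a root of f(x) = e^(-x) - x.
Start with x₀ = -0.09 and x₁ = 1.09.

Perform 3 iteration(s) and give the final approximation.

f(x) = e^(-x) - x
x₀ = -0.09, x₁ = 1.09

Secant formula: x_{n+1} = x_n - f(x_n)(x_n - x_{n-1})/(f(x_n) - f(x_{n-1}))

Iteration 1:
  f(-0.090000) = 1.184174
  f(1.090000) = -0.753784
  x_2 = 1.090000 - (-0.753784)×(1.090000 - (-0.090000))/(-0.753784 - 1.184174)
       = 0.631030
Iteration 2:
  f(1.090000) = -0.753784
  f(0.631030) = -0.098986
  x_3 = 0.631030 - (-0.098986)×(0.631030 - 1.090000)/(-0.098986 - (-0.753784))
       = 0.561647
Iteration 3:
  f(0.631030) = -0.098986
  f(0.561647) = 0.008622
  x_4 = 0.561647 - 0.008622×(0.561647 - 0.631030)/(0.008622 - (-0.098986))
       = 0.567206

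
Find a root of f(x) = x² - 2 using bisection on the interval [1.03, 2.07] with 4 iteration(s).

f(x) = x² - 2
Initial interval: [1.03, 2.07]

Iteration 1:
  c_1 = (1.030000 + 2.070000)/2 = 1.550000
  f(c_1) = f(1.550000) = 0.402500
  f(a) × f(c) < 0, new interval: [1.030000, 1.550000]
Iteration 2:
  c_2 = (1.030000 + 1.550000)/2 = 1.290000
  f(c_2) = f(1.290000) = -0.335900
  f(a) × f(c) ≥ 0, new interval: [1.290000, 1.550000]
Iteration 3:
  c_3 = (1.290000 + 1.550000)/2 = 1.420000
  f(c_3) = f(1.420000) = 0.016400
  f(a) × f(c) < 0, new interval: [1.290000, 1.420000]
Iteration 4:
  c_4 = (1.290000 + 1.420000)/2 = 1.355000
  f(c_4) = f(1.355000) = -0.163975
  f(a) × f(c) ≥ 0, new interval: [1.355000, 1.420000]

After 4 iteration(s), the approximation is c_4 = 1.355000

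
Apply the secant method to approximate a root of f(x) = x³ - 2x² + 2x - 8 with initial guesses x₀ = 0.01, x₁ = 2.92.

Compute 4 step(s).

f(x) = x³ - 2x² + 2x - 8
x₀ = 0.01, x₁ = 2.92

Secant formula: x_{n+1} = x_n - f(x_n)(x_n - x_{n-1})/(f(x_n) - f(x_{n-1}))

Iteration 1:
  f(0.010000) = -7.980199
  f(2.920000) = 5.684288
  x_2 = 2.920000 - 5.684288×(2.920000 - 0.010000)/(5.684288 - (-7.980199))
       = 1.709470
Iteration 2:
  f(2.920000) = 5.684288
  f(1.709470) = -5.430074
  x_3 = 1.709470 - (-5.430074)×(1.709470 - 2.920000)/(-5.430074 - 5.684288)
       = 2.300891
Iteration 3:
  f(1.709470) = -5.430074
  f(2.300891) = -1.805273
  x_4 = 2.300891 - (-1.805273)×(2.300891 - 1.709470)/(-1.805273 - (-5.430074))
       = 2.595438
Iteration 4:
  f(2.300891) = -1.805273
  f(2.595438) = 1.201930
  x_5 = 2.595438 - 1.201930×(2.595438 - 2.300891)/(1.201930 - (-1.805273))
       = 2.477713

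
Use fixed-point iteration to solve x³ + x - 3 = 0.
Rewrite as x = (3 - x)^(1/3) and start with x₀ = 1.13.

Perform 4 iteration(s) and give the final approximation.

Equation: x³ + x - 3 = 0
Fixed-point form: x = (3 - x)^(1/3)
x₀ = 1.13

x_1 = g(1.130000) = 1.232009
x_2 = g(1.232009) = 1.209187
x_3 = g(1.209187) = 1.214367
x_4 = g(1.214367) = 1.213195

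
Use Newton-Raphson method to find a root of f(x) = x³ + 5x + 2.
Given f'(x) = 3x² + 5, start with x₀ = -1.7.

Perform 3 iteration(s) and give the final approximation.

f(x) = x³ + 5x + 2
f'(x) = 3x² + 5
x₀ = -1.7

Newton-Raphson formula: x_{n+1} = x_n - f(x_n)/f'(x_n)

Iteration 1:
  f(-1.700000) = -11.413000
  f'(-1.700000) = 13.670000
  x_1 = -1.700000 - (-11.413000)/13.670000 = -0.865106
Iteration 2:
  f(-0.865106) = -2.972983
  f'(-0.865106) = 7.245226
  x_2 = -0.865106 - (-2.972983)/7.245226 = -0.454769
Iteration 3:
  f(-0.454769) = -0.367899
  f'(-0.454769) = 5.620445
  x_3 = -0.454769 - (-0.367899)/5.620445 = -0.389312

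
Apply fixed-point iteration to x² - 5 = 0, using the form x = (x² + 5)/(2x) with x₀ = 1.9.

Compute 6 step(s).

Equation: x² - 5 = 0
Fixed-point form: x = (x² + 5)/(2x)
x₀ = 1.9

x_1 = g(1.900000) = 2.265789
x_2 = g(2.265789) = 2.236263
x_3 = g(2.236263) = 2.236068
x_4 = g(2.236068) = 2.236068
x_5 = g(2.236068) = 2.236068
x_6 = g(2.236068) = 2.236068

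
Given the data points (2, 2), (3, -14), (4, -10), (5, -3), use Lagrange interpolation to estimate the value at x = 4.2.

Lagrange interpolation formula:
P(x) = Σ yᵢ × Lᵢ(x)
where Lᵢ(x) = Π_{j≠i} (x - xⱼ)/(xᵢ - xⱼ)

L_0(4.2) = (4.2 - 3)/(2 - 3) × (4.2 - 4)/(2 - 4) × (4.2 - 5)/(2 - 5) = 0.032000
L_1(4.2) = (4.2 - 2)/(3 - 2) × (4.2 - 4)/(3 - 4) × (4.2 - 5)/(3 - 5) = -0.176000
L_2(4.2) = (4.2 - 2)/(4 - 2) × (4.2 - 3)/(4 - 3) × (4.2 - 5)/(4 - 5) = 1.056000
L_3(4.2) = (4.2 - 2)/(5 - 2) × (4.2 - 3)/(5 - 3) × (4.2 - 4)/(5 - 4) = 0.088000

P(4.2) = 2×L_0(4.2) + (-14)×L_1(4.2) + (-10)×L_2(4.2) + (-3)×L_3(4.2)
P(4.2) = -8.296000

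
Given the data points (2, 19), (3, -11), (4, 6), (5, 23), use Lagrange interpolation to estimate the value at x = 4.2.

Lagrange interpolation formula:
P(x) = Σ yᵢ × Lᵢ(x)
where Lᵢ(x) = Π_{j≠i} (x - xⱼ)/(xᵢ - xⱼ)

L_0(4.2) = (4.2 - 3)/(2 - 3) × (4.2 - 4)/(2 - 4) × (4.2 - 5)/(2 - 5) = 0.032000
L_1(4.2) = (4.2 - 2)/(3 - 2) × (4.2 - 4)/(3 - 4) × (4.2 - 5)/(3 - 5) = -0.176000
L_2(4.2) = (4.2 - 2)/(4 - 2) × (4.2 - 3)/(4 - 3) × (4.2 - 5)/(4 - 5) = 1.056000
L_3(4.2) = (4.2 - 2)/(5 - 2) × (4.2 - 3)/(5 - 3) × (4.2 - 4)/(5 - 4) = 0.088000

P(4.2) = 19×L_0(4.2) + (-11)×L_1(4.2) + 6×L_2(4.2) + 23×L_3(4.2)
P(4.2) = 10.904000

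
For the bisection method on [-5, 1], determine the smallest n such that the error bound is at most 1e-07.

We need (b-a)/2^n ≤ 1e-07
(1 - (-5))/2^n ≤ 1e-07
6/2^n ≤ 1e-07
2^n ≥ 60000000
n ≥ log₂(60000000) = 25.84
n ≥ 26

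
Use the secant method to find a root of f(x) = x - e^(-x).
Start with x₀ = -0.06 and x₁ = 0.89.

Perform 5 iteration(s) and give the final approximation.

f(x) = x - e^(-x)
x₀ = -0.06, x₁ = 0.89

Secant formula: x_{n+1} = x_n - f(x_n)(x_n - x_{n-1})/(f(x_n) - f(x_{n-1}))

Iteration 1:
  f(-0.060000) = -1.121837
  f(0.890000) = 0.479344
  x_2 = 0.890000 - 0.479344×(0.890000 - (-0.060000))/(0.479344 - (-1.121837))
       = 0.605599
Iteration 2:
  f(0.890000) = 0.479344
  f(0.605599) = 0.059852
  x_3 = 0.605599 - 0.059852×(0.605599 - 0.890000)/(0.059852 - 0.479344)
       = 0.565022
Iteration 3:
  f(0.605599) = 0.059852
  f(0.565022) = -0.003326
  x_4 = 0.565022 - (-0.003326)×(0.565022 - 0.605599)/(-0.003326 - 0.059852)
       = 0.567158
Iteration 4:
  f(0.565022) = -0.003326
  f(0.567158) = 0.000023
  x_5 = 0.567158 - 0.000023×(0.567158 - 0.565022)/(0.000023 - (-0.003326))
       = 0.567143
Iteration 5:
  f(0.567158) = 0.000023
  f(0.567143) = 0.000000
  x_6 = 0.567143 - 0.000000×(0.567143 - 0.567158)/(0.000000 - 0.000023)
       = 0.567143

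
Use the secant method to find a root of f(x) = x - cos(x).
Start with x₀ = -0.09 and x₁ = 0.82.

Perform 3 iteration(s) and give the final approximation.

f(x) = x - cos(x)
x₀ = -0.09, x₁ = 0.82

Secant formula: x_{n+1} = x_n - f(x_n)(x_n - x_{n-1})/(f(x_n) - f(x_{n-1}))

Iteration 1:
  f(-0.090000) = -1.085953
  f(0.820000) = 0.137779
  x_2 = 0.820000 - 0.137779×(0.820000 - (-0.090000))/(0.137779 - (-1.085953))
       = 0.717544
Iteration 2:
  f(0.820000) = 0.137779
  f(0.717544) = -0.035879
  x_3 = 0.717544 - (-0.035879)×(0.717544 - 0.820000)/(-0.035879 - 0.137779)
       = 0.738712
Iteration 3:
  f(0.717544) = -0.035879
  f(0.738712) = -0.000624
  x_4 = 0.738712 - (-0.000624)×(0.738712 - 0.717544)/(-0.000624 - (-0.035879))
       = 0.739087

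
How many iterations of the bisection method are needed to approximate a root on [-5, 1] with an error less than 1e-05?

We need (b-a)/2^n ≤ 1e-05
(1 - (-5))/2^n ≤ 1e-05
6/2^n ≤ 1e-05
2^n ≥ 600000
n ≥ log₂(600000) = 19.19
n ≥ 20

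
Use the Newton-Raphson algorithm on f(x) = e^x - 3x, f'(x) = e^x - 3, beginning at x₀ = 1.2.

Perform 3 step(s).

f(x) = e^x - 3x
f'(x) = e^x - 3
x₀ = 1.2

Newton-Raphson formula: x_{n+1} = x_n - f(x_n)/f'(x_n)

Iteration 1:
  f(1.200000) = -0.279883
  f'(1.200000) = 0.320117
  x_1 = 1.200000 - (-0.279883)/0.320117 = 2.074315
Iteration 2:
  f(2.074315) = 1.736148
  f'(2.074315) = 4.959094
  x_2 = 2.074315 - 1.736148/4.959094 = 1.724221
Iteration 3:
  f(1.724221) = 0.435488
  f'(1.724221) = 2.608152
  x_3 = 1.724221 - 0.435488/2.608152 = 1.557249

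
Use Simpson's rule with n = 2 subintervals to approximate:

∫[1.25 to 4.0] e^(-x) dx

f(x) = e^(-x)
a = 1.25, b = 4.0, n = 2
h = (b - a)/n = 1.375000

Simpson's rule: (h/3)[f(x₀) + 4f(x₁) + 2f(x₂) + ... + f(xₙ)]

x_0 = 1.2500, f(x_0) = 0.286505, coefficient = 1
x_1 = 2.6250, f(x_1) = 0.072440, coefficient = 4
x_2 = 4.0000, f(x_2) = 0.018316, coefficient = 1

I ≈ (1.375000/3) × 0.594579 = 0.272516
Exact value: 0.268189
Error: 0.004326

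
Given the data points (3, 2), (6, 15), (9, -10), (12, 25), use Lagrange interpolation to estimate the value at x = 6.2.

Lagrange interpolation formula:
P(x) = Σ yᵢ × Lᵢ(x)
where Lᵢ(x) = Π_{j≠i} (x - xⱼ)/(xᵢ - xⱼ)

L_0(6.2) = (6.2 - 6)/(3 - 6) × (6.2 - 9)/(3 - 9) × (6.2 - 12)/(3 - 12) = -0.020049
L_1(6.2) = (6.2 - 3)/(6 - 3) × (6.2 - 9)/(6 - 9) × (6.2 - 12)/(6 - 12) = 0.962370
L_2(6.2) = (6.2 - 3)/(9 - 3) × (6.2 - 6)/(9 - 6) × (6.2 - 12)/(9 - 12) = 0.068741
L_3(6.2) = (6.2 - 3)/(12 - 3) × (6.2 - 6)/(12 - 6) × (6.2 - 9)/(12 - 9) = -0.011062

P(6.2) = 2×L_0(6.2) + 15×L_1(6.2) + (-10)×L_2(6.2) + 25×L_3(6.2)
P(6.2) = 13.431506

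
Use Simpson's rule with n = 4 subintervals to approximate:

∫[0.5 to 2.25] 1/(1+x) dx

f(x) = 1/(1+x)
a = 0.5, b = 2.25, n = 4
h = (b - a)/n = 0.437500

Simpson's rule: (h/3)[f(x₀) + 4f(x₁) + 2f(x₂) + ... + f(xₙ)]

x_0 = 0.5000, f(x_0) = 0.666667, coefficient = 1
x_1 = 0.9375, f(x_1) = 0.516129, coefficient = 4
x_2 = 1.3750, f(x_2) = 0.421053, coefficient = 2
x_3 = 1.8125, f(x_3) = 0.355556, coefficient = 4
x_4 = 2.2500, f(x_4) = 0.307692, coefficient = 1

I ≈ (0.437500/3) × 5.303203 = 0.773384
Exact value: 0.773190
Error: 0.000194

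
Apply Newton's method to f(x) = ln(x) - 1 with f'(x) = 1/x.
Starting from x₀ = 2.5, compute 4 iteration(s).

f(x) = ln(x) - 1
f'(x) = 1/x
x₀ = 2.5

Newton-Raphson formula: x_{n+1} = x_n - f(x_n)/f'(x_n)

Iteration 1:
  f(2.500000) = -0.083709
  f'(2.500000) = 0.400000
  x_1 = 2.500000 - (-0.083709)/0.400000 = 2.709273
Iteration 2:
  f(2.709273) = -0.003320
  f'(2.709273) = 0.369103
  x_2 = 2.709273 - (-0.003320)/0.369103 = 2.718267
Iteration 3:
  f(2.718267) = -0.000005
  f'(2.718267) = 0.367881
  x_3 = 2.718267 - (-0.000005)/0.367881 = 2.718282
Iteration 4:
  f(2.718282) = 0.000000
  f'(2.718282) = 0.367879
  x_4 = 2.718282 - 0.000000/0.367879 = 2.718282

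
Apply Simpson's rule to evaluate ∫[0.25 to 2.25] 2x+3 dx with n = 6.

f(x) = 2x+3
a = 0.25, b = 2.25, n = 6
h = (b - a)/n = 0.333333

Simpson's rule: (h/3)[f(x₀) + 4f(x₁) + 2f(x₂) + ... + f(xₙ)]

x_0 = 0.2500, f(x_0) = 3.500000, coefficient = 1
x_1 = 0.5833, f(x_1) = 4.166667, coefficient = 4
x_2 = 0.9167, f(x_2) = 4.833333, coefficient = 2
x_3 = 1.2500, f(x_3) = 5.500000, coefficient = 4
x_4 = 1.5833, f(x_4) = 6.166667, coefficient = 2
x_5 = 1.9167, f(x_5) = 6.833333, coefficient = 4
x_6 = 2.2500, f(x_6) = 7.500000, coefficient = 1

I ≈ (0.333333/3) × 99.000000 = 11.000000
Exact value: 11.000000
Error: 0.000000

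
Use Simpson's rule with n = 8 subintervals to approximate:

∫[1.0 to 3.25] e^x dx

f(x) = e^x
a = 1.0, b = 3.25, n = 8
h = (b - a)/n = 0.281250

Simpson's rule: (h/3)[f(x₀) + 4f(x₁) + 2f(x₂) + ... + f(xₙ)]

x_0 = 1.0000, f(x_0) = 2.718282, coefficient = 1
x_1 = 1.2812, f(x_1) = 3.601138, coefficient = 4
x_2 = 1.5625, f(x_2) = 4.770733, coefficient = 2
x_3 = 1.8438, f(x_3) = 6.320195, coefficient = 4
x_4 = 2.1250, f(x_4) = 8.372897, coefficient = 2
x_5 = 2.4062, f(x_5) = 11.092287, coefficient = 4
x_6 = 2.6875, f(x_6) = 14.694893, coefficient = 2
x_7 = 2.9688, f(x_7) = 19.467570, coefficient = 4
x_8 = 3.2500, f(x_8) = 25.790340, coefficient = 1

I ≈ (0.281250/3) × 246.110428 = 23.072853
Exact value: 23.072058
Error: 0.000795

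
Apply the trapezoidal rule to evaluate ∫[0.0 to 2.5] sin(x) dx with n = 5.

f(x) = sin(x)
a = 0.0, b = 2.5, n = 5
h = (b - a)/n = 0.500000

Trapezoidal rule: (h/2)[f(x₀) + 2f(x₁) + 2f(x₂) + ... + f(xₙ)]

x_0 = 0.0000, f(x_0) = 0.000000, coefficient = 1
x_1 = 0.5000, f(x_1) = 0.479426, coefficient = 2
x_2 = 1.0000, f(x_2) = 0.841471, coefficient = 2
x_3 = 1.5000, f(x_3) = 0.997495, coefficient = 2
x_4 = 2.0000, f(x_4) = 0.909297, coefficient = 2
x_5 = 2.5000, f(x_5) = 0.598472, coefficient = 1

I ≈ (0.500000/2) × 7.053850 = 1.763463
Exact value: 1.801144
Error: 0.037681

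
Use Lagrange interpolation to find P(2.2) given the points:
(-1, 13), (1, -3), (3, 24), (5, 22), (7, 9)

Lagrange interpolation formula:
P(x) = Σ yᵢ × Lᵢ(x)
where Lᵢ(x) = Π_{j≠i} (x - xⱼ)/(xᵢ - xⱼ)

L_0(2.2) = (2.2 - 1)/(-1 - 1) × (2.2 - 3)/(-1 - 3) × (2.2 - 5)/(-1 - 5) × (2.2 - 7)/(-1 - 7) = -0.033600
L_1(2.2) = (2.2 - (-1))/(1 - (-1)) × (2.2 - 3)/(1 - 3) × (2.2 - 5)/(1 - 5) × (2.2 - 7)/(1 - 7) = 0.358400
L_2(2.2) = (2.2 - (-1))/(3 - (-1)) × (2.2 - 1)/(3 - 1) × (2.2 - 5)/(3 - 5) × (2.2 - 7)/(3 - 7) = 0.806400
L_3(2.2) = (2.2 - (-1))/(5 - (-1)) × (2.2 - 1)/(5 - 1) × (2.2 - 3)/(5 - 3) × (2.2 - 7)/(5 - 7) = -0.153600
L_4(2.2) = (2.2 - (-1))/(7 - (-1)) × (2.2 - 1)/(7 - 1) × (2.2 - 3)/(7 - 3) × (2.2 - 5)/(7 - 5) = 0.022400

P(2.2) = 13×L_0(2.2) + (-3)×L_1(2.2) + 24×L_2(2.2) + 22×L_3(2.2) + 9×L_4(2.2)
P(2.2) = 14.664000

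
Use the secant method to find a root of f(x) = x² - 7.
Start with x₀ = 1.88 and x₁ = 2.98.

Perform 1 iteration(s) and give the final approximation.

f(x) = x² - 7
x₀ = 1.88, x₁ = 2.98

Secant formula: x_{n+1} = x_n - f(x_n)(x_n - x_{n-1})/(f(x_n) - f(x_{n-1}))

Iteration 1:
  f(1.880000) = -3.465600
  f(2.980000) = 1.880400
  x_2 = 2.980000 - 1.880400×(2.980000 - 1.880000)/(1.880400 - (-3.465600))
       = 2.593086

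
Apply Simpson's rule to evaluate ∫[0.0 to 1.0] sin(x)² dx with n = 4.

f(x) = sin(x)²
a = 0.0, b = 1.0, n = 4
h = (b - a)/n = 0.250000

Simpson's rule: (h/3)[f(x₀) + 4f(x₁) + 2f(x₂) + ... + f(xₙ)]

x_0 = 0.0000, f(x_0) = 0.000000, coefficient = 1
x_1 = 0.2500, f(x_1) = 0.061209, coefficient = 4
x_2 = 0.5000, f(x_2) = 0.229849, coefficient = 2
x_3 = 0.7500, f(x_3) = 0.464631, coefficient = 4
x_4 = 1.0000, f(x_4) = 0.708073, coefficient = 1

I ≈ (0.250000/3) × 3.271132 = 0.272594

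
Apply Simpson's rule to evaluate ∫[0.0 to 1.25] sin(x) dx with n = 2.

f(x) = sin(x)
a = 0.0, b = 1.25, n = 2
h = (b - a)/n = 0.625000

Simpson's rule: (h/3)[f(x₀) + 4f(x₁) + 2f(x₂) + ... + f(xₙ)]

x_0 = 0.0000, f(x_0) = 0.000000, coefficient = 1
x_1 = 0.6250, f(x_1) = 0.585097, coefficient = 4
x_2 = 1.2500, f(x_2) = 0.948985, coefficient = 1

I ≈ (0.625000/3) × 3.289374 = 0.685286
Exact value: 0.684678
Error: 0.000609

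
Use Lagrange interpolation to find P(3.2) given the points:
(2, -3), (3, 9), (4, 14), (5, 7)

Lagrange interpolation formula:
P(x) = Σ yᵢ × Lᵢ(x)
where Lᵢ(x) = Π_{j≠i} (x - xⱼ)/(xᵢ - xⱼ)

L_0(3.2) = (3.2 - 3)/(2 - 3) × (3.2 - 4)/(2 - 4) × (3.2 - 5)/(2 - 5) = -0.048000
L_1(3.2) = (3.2 - 2)/(3 - 2) × (3.2 - 4)/(3 - 4) × (3.2 - 5)/(3 - 5) = 0.864000
L_2(3.2) = (3.2 - 2)/(4 - 2) × (3.2 - 3)/(4 - 3) × (3.2 - 5)/(4 - 5) = 0.216000
L_3(3.2) = (3.2 - 2)/(5 - 2) × (3.2 - 3)/(5 - 3) × (3.2 - 4)/(5 - 4) = -0.032000

P(3.2) = (-3)×L_0(3.2) + 9×L_1(3.2) + 14×L_2(3.2) + 7×L_3(3.2)
P(3.2) = 10.720000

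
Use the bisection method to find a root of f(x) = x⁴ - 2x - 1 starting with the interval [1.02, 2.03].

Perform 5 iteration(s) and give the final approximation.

f(x) = x⁴ - 2x - 1
Initial interval: [1.02, 2.03]

Iteration 1:
  c_1 = (1.020000 + 2.030000)/2 = 1.525000
  f(c_1) = f(1.525000) = 1.358532
  f(a) × f(c) < 0, new interval: [1.020000, 1.525000]
Iteration 2:
  c_2 = (1.020000 + 1.525000)/2 = 1.272500
  f(c_2) = f(1.272500) = -0.923009
  f(a) × f(c) ≥ 0, new interval: [1.272500, 1.525000]
Iteration 3:
  c_3 = (1.272500 + 1.525000)/2 = 1.398750
  f(c_3) = f(1.398750) = 0.030398
  f(a) × f(c) < 0, new interval: [1.272500, 1.398750]
Iteration 4:
  c_4 = (1.272500 + 1.398750)/2 = 1.335625
  f(c_4) = f(1.335625) = -0.488972
  f(a) × f(c) ≥ 0, new interval: [1.335625, 1.398750]
Iteration 5:
  c_5 = (1.335625 + 1.398750)/2 = 1.367188
  f(c_5) = f(1.367188) = -0.240460
  f(a) × f(c) ≥ 0, new interval: [1.367188, 1.398750]

After 5 iteration(s), the approximation is c_5 = 1.367188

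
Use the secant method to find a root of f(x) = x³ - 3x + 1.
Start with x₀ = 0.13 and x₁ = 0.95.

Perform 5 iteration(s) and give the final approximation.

f(x) = x³ - 3x + 1
x₀ = 0.13, x₁ = 0.95

Secant formula: x_{n+1} = x_n - f(x_n)(x_n - x_{n-1})/(f(x_n) - f(x_{n-1}))

Iteration 1:
  f(0.130000) = 0.612197
  f(0.950000) = -0.992625
  x_2 = 0.950000 - (-0.992625)×(0.950000 - 0.130000)/(-0.992625 - 0.612197)
       = 0.442808
Iteration 2:
  f(0.950000) = -0.992625
  f(0.442808) = -0.241599
  x_3 = 0.442808 - (-0.241599)×(0.442808 - 0.950000)/(-0.241599 - (-0.992625))
       = 0.279649
Iteration 3:
  f(0.442808) = -0.241599
  f(0.279649) = 0.182924
  x_4 = 0.279649 - 0.182924×(0.279649 - 0.442808)/(0.182924 - (-0.241599))
       = 0.349953
Iteration 4:
  f(0.279649) = 0.182924
  f(0.349953) = -0.007001
  x_5 = 0.349953 - (-0.007001)×(0.349953 - 0.279649)/(-0.007001 - 0.182924)
       = 0.347361
Iteration 5:
  f(0.349953) = -0.007001
  f(0.347361) = -0.000171
  x_6 = 0.347361 - (-0.000171)×(0.347361 - 0.349953)/(-0.000171 - (-0.007001))
       = 0.347296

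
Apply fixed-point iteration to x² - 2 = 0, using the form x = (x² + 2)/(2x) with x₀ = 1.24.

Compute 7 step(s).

Equation: x² - 2 = 0
Fixed-point form: x = (x² + 2)/(2x)
x₀ = 1.24

x_1 = g(1.240000) = 1.426452
x_2 = g(1.426452) = 1.414266
x_3 = g(1.414266) = 1.414214
x_4 = g(1.414214) = 1.414214
x_5 = g(1.414214) = 1.414214
x_6 = g(1.414214) = 1.414214
x_7 = g(1.414214) = 1.414214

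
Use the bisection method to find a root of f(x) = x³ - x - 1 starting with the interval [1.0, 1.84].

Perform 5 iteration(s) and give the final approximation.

f(x) = x³ - x - 1
Initial interval: [1.0, 1.84]

Iteration 1:
  c_1 = (1.000000 + 1.840000)/2 = 1.420000
  f(c_1) = f(1.420000) = 0.443288
  f(a) × f(c) < 0, new interval: [1.000000, 1.420000]
Iteration 2:
  c_2 = (1.000000 + 1.420000)/2 = 1.210000
  f(c_2) = f(1.210000) = -0.438439
  f(a) × f(c) ≥ 0, new interval: [1.210000, 1.420000]
Iteration 3:
  c_3 = (1.210000 + 1.420000)/2 = 1.315000
  f(c_3) = f(1.315000) = -0.041069
  f(a) × f(c) ≥ 0, new interval: [1.315000, 1.420000]
Iteration 4:
  c_4 = (1.315000 + 1.420000)/2 = 1.367500
  f(c_4) = f(1.367500) = 0.189802
  f(a) × f(c) < 0, new interval: [1.315000, 1.367500]
Iteration 5:
  c_5 = (1.315000 + 1.367500)/2 = 1.341250
  f(c_5) = f(1.341250) = 0.071594
  f(a) × f(c) < 0, new interval: [1.315000, 1.341250]

After 5 iteration(s), the approximation is c_5 = 1.341250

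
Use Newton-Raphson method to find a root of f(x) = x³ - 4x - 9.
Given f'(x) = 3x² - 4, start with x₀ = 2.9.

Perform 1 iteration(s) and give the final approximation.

f(x) = x³ - 4x - 9
f'(x) = 3x² - 4
x₀ = 2.9

Newton-Raphson formula: x_{n+1} = x_n - f(x_n)/f'(x_n)

Iteration 1:
  f(2.900000) = 3.789000
  f'(2.900000) = 21.230000
  x_1 = 2.900000 - 3.789000/21.230000 = 2.721526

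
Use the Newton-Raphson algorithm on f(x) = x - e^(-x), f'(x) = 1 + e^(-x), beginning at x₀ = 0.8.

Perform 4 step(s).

f(x) = x - e^(-x)
f'(x) = 1 + e^(-x)
x₀ = 0.8

Newton-Raphson formula: x_{n+1} = x_n - f(x_n)/f'(x_n)

Iteration 1:
  f(0.800000) = 0.350671
  f'(0.800000) = 1.449329
  x_1 = 0.800000 - 0.350671/1.449329 = 0.558046
Iteration 2:
  f(0.558046) = -0.014280
  f'(0.558046) = 1.572326
  x_2 = 0.558046 - (-0.014280)/1.572326 = 0.567128
Iteration 3:
  f(0.567128) = -0.000024
  f'(0.567128) = 1.567152
  x_3 = 0.567128 - (-0.000024)/1.567152 = 0.567143
Iteration 4:
  f(0.567143) = 0.000000
  f'(0.567143) = 1.567143
  x_4 = 0.567143 - 0.000000/1.567143 = 0.567143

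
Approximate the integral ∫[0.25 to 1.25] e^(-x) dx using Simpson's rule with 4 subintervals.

f(x) = e^(-x)
a = 0.25, b = 1.25, n = 4
h = (b - a)/n = 0.250000

Simpson's rule: (h/3)[f(x₀) + 4f(x₁) + 2f(x₂) + ... + f(xₙ)]

x_0 = 0.2500, f(x_0) = 0.778801, coefficient = 1
x_1 = 0.5000, f(x_1) = 0.606531, coefficient = 4
x_2 = 0.7500, f(x_2) = 0.472367, coefficient = 2
x_3 = 1.0000, f(x_3) = 0.367879, coefficient = 4
x_4 = 1.2500, f(x_4) = 0.286505, coefficient = 1

I ≈ (0.250000/3) × 5.907679 = 0.492307
Exact value: 0.492296
Error: 0.000011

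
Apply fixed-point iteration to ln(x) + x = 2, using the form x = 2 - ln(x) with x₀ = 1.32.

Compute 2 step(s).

Equation: ln(x) + x = 2
Fixed-point form: x = 2 - ln(x)
x₀ = 1.32

x_1 = g(1.320000) = 1.722368
x_2 = g(1.722368) = 1.456300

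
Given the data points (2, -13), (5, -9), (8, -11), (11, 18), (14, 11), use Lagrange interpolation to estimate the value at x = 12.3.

Lagrange interpolation formula:
P(x) = Σ yᵢ × Lᵢ(x)
where Lᵢ(x) = Π_{j≠i} (x - xⱼ)/(xᵢ - xⱼ)

L_0(12.3) = (12.3 - 5)/(2 - 5) × (12.3 - 8)/(2 - 8) × (12.3 - 11)/(2 - 11) × (12.3 - 14)/(2 - 14) = -0.035685
L_1(12.3) = (12.3 - 2)/(5 - 2) × (12.3 - 8)/(5 - 8) × (12.3 - 11)/(5 - 11) × (12.3 - 14)/(5 - 14) = 0.201401
L_2(12.3) = (12.3 - 2)/(8 - 2) × (12.3 - 5)/(8 - 5) × (12.3 - 11)/(8 - 11) × (12.3 - 14)/(8 - 14) = -0.512870
L_3(12.3) = (12.3 - 2)/(11 - 2) × (12.3 - 5)/(11 - 5) × (12.3 - 8)/(11 - 8) × (12.3 - 14)/(11 - 14) = 1.130944
L_4(12.3) = (12.3 - 2)/(14 - 2) × (12.3 - 5)/(14 - 5) × (12.3 - 8)/(14 - 8) × (12.3 - 11)/(14 - 11) = 0.216210

P(12.3) = (-13)×L_0(12.3) + (-9)×L_1(12.3) + (-11)×L_2(12.3) + 18×L_3(12.3) + 11×L_4(12.3)
P(12.3) = 27.028174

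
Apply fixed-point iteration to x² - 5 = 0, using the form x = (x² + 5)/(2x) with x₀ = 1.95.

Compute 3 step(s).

Equation: x² - 5 = 0
Fixed-point form: x = (x² + 5)/(2x)
x₀ = 1.95

x_1 = g(1.950000) = 2.257051
x_2 = g(2.257051) = 2.236166
x_3 = g(2.236166) = 2.236068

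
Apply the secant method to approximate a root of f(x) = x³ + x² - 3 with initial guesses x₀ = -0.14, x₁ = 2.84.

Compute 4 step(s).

f(x) = x³ + x² - 3
x₀ = -0.14, x₁ = 2.84

Secant formula: x_{n+1} = x_n - f(x_n)(x_n - x_{n-1})/(f(x_n) - f(x_{n-1}))

Iteration 1:
  f(-0.140000) = -2.983144
  f(2.840000) = 27.971904
  x_2 = 2.840000 - 27.971904×(2.840000 - (-0.140000))/(27.971904 - (-2.983144))
       = 0.147183
Iteration 2:
  f(2.840000) = 27.971904
  f(0.147183) = -2.975149
  x_3 = 0.147183 - (-2.975149)×(0.147183 - 2.840000)/(-2.975149 - 27.971904)
       = 0.406062
Iteration 3:
  f(0.147183) = -2.975149
  f(0.406062) = -2.768160
  x_4 = 0.406062 - (-2.768160)×(0.406062 - 0.147183)/(-2.768160 - (-2.975149))
       = 3.868168
Iteration 4:
  f(0.406062) = -2.768160
  f(3.868168) = 69.841041
  x_5 = 3.868168 - 69.841041×(3.868168 - 0.406062)/(69.841041 - (-2.768160))
       = 0.538051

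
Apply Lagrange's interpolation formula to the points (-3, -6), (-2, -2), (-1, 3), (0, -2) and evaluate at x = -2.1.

Lagrange interpolation formula:
P(x) = Σ yᵢ × Lᵢ(x)
where Lᵢ(x) = Π_{j≠i} (x - xⱼ)/(xᵢ - xⱼ)

L_0(-2.1) = (-2.1 - (-2))/(-3 - (-2)) × (-2.1 - (-1))/(-3 - (-1)) × (-2.1 - 0)/(-3 - 0) = 0.038500
L_1(-2.1) = (-2.1 - (-3))/(-2 - (-3)) × (-2.1 - (-1))/(-2 - (-1)) × (-2.1 - 0)/(-2 - 0) = 1.039500
L_2(-2.1) = (-2.1 - (-3))/(-1 - (-3)) × (-2.1 - (-2))/(-1 - (-2)) × (-2.1 - 0)/(-1 - 0) = -0.094500
L_3(-2.1) = (-2.1 - (-3))/(0 - (-3)) × (-2.1 - (-2))/(0 - (-2)) × (-2.1 - (-1))/(0 - (-1)) = 0.016500

P(-2.1) = (-6)×L_0(-2.1) + (-2)×L_1(-2.1) + 3×L_2(-2.1) + (-2)×L_3(-2.1)
P(-2.1) = -2.626500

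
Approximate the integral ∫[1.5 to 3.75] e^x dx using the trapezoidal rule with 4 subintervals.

f(x) = e^x
a = 1.5, b = 3.75, n = 4
h = (b - a)/n = 0.562500

Trapezoidal rule: (h/2)[f(x₀) + 2f(x₁) + 2f(x₂) + ... + f(xₙ)]

x_0 = 1.5000, f(x_0) = 4.481689, coefficient = 1
x_1 = 2.0625, f(x_1) = 7.865609, coefficient = 2
x_2 = 2.6250, f(x_2) = 13.804574, coefficient = 2
x_3 = 3.1875, f(x_3) = 24.227782, coefficient = 2
x_4 = 3.7500, f(x_4) = 42.521082, coefficient = 1

I ≈ (0.562500/2) × 138.798702 = 39.037135
Exact value: 38.039393
Error: 0.997742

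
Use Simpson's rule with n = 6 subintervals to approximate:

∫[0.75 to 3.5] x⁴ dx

f(x) = x⁴
a = 0.75, b = 3.5, n = 6
h = (b - a)/n = 0.458333

Simpson's rule: (h/3)[f(x₀) + 4f(x₁) + 2f(x₂) + ... + f(xₙ)]

x_0 = 0.7500, f(x_0) = 0.316406, coefficient = 1
x_1 = 1.2083, f(x_1) = 2.131803, coefficient = 4
x_2 = 1.6667, f(x_2) = 7.716049, coefficient = 2
x_3 = 2.1250, f(x_3) = 20.390869, coefficient = 4
x_4 = 2.5833, f(x_4) = 44.537085, coefficient = 2
x_5 = 3.0417, f(x_5) = 85.594621, coefficient = 4
x_6 = 3.5000, f(x_6) = 150.062500, coefficient = 1

I ≈ (0.458333/3) × 687.354348 = 105.012470
Exact value: 104.996289
Error: 0.016181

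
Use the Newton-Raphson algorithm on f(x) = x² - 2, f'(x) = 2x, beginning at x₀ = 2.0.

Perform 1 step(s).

f(x) = x² - 2
f'(x) = 2x
x₀ = 2.0

Newton-Raphson formula: x_{n+1} = x_n - f(x_n)/f'(x_n)

Iteration 1:
  f(2.000000) = 2.000000
  f'(2.000000) = 4.000000
  x_1 = 2.000000 - 2.000000/4.000000 = 1.500000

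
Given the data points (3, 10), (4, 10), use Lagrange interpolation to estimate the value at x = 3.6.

Lagrange interpolation formula:
P(x) = Σ yᵢ × Lᵢ(x)
where Lᵢ(x) = Π_{j≠i} (x - xⱼ)/(xᵢ - xⱼ)

L_0(3.6) = (3.6 - 4)/(3 - 4) = 0.400000
L_1(3.6) = (3.6 - 3)/(4 - 3) = 0.600000

P(3.6) = 10×L_0(3.6) + 10×L_1(3.6)
P(3.6) = 10.000000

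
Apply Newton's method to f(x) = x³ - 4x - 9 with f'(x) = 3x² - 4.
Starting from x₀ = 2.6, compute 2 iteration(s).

f(x) = x³ - 4x - 9
f'(x) = 3x² - 4
x₀ = 2.6

Newton-Raphson formula: x_{n+1} = x_n - f(x_n)/f'(x_n)

Iteration 1:
  f(2.600000) = -1.824000
  f'(2.600000) = 16.280000
  x_1 = 2.600000 - (-1.824000)/16.280000 = 2.712039
Iteration 2:
  f(2.712039) = 0.099318
  f'(2.712039) = 18.065472
  x_2 = 2.712039 - 0.099318/18.065472 = 2.706542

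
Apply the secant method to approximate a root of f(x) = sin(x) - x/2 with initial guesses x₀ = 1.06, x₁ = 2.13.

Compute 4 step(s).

f(x) = sin(x) - x/2
x₀ = 1.06, x₁ = 2.13

Secant formula: x_{n+1} = x_n - f(x_n)(x_n - x_{n-1})/(f(x_n) - f(x_{n-1}))

Iteration 1:
  f(1.060000) = 0.342355
  f(2.130000) = -0.217322
  x_2 = 2.130000 - (-0.217322)×(2.130000 - 1.060000)/(-0.217322 - 0.342355)
       = 1.714520
Iteration 2:
  f(2.130000) = -0.217322
  f(1.714520) = 0.132429
  x_3 = 1.714520 - 0.132429×(1.714520 - 2.130000)/(0.132429 - (-0.217322))
       = 1.871837
Iteration 3:
  f(1.714520) = 0.132429
  f(1.871837) = 0.019110
  x_4 = 1.871837 - 0.019110×(1.871837 - 1.714520)/(0.019110 - 0.132429)
       = 1.898367
Iteration 4:
  f(1.871837) = 0.019110
  f(1.898367) = -0.002356
  x_5 = 1.898367 - (-0.002356)×(1.898367 - 1.871837)/(-0.002356 - 0.019110)
       = 1.895454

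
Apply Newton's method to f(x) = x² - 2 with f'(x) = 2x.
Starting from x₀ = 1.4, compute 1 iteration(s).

f(x) = x² - 2
f'(x) = 2x
x₀ = 1.4

Newton-Raphson formula: x_{n+1} = x_n - f(x_n)/f'(x_n)

Iteration 1:
  f(1.400000) = -0.040000
  f'(1.400000) = 2.800000
  x_1 = 1.400000 - (-0.040000)/2.800000 = 1.414286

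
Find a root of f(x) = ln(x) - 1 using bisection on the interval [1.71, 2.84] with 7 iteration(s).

f(x) = ln(x) - 1
Initial interval: [1.71, 2.84]

Iteration 1:
  c_1 = (1.710000 + 2.840000)/2 = 2.275000
  f(c_1) = f(2.275000) = -0.178020
  f(a) × f(c) ≥ 0, new interval: [2.275000, 2.840000]
Iteration 2:
  c_2 = (2.275000 + 2.840000)/2 = 2.557500
  f(c_2) = f(2.557500) = -0.060970
  f(a) × f(c) ≥ 0, new interval: [2.557500, 2.840000]
Iteration 3:
  c_3 = (2.557500 + 2.840000)/2 = 2.698750
  f(c_3) = f(2.698750) = -0.007211
  f(a) × f(c) ≥ 0, new interval: [2.698750, 2.840000]
Iteration 4:
  c_4 = (2.698750 + 2.840000)/2 = 2.769375
  f(c_4) = f(2.769375) = 0.018622
  f(a) × f(c) < 0, new interval: [2.698750, 2.769375]
Iteration 5:
  c_5 = (2.698750 + 2.769375)/2 = 2.734063
  f(c_5) = f(2.734063) = 0.005789
  f(a) × f(c) < 0, new interval: [2.698750, 2.734063]
Iteration 6:
  c_6 = (2.698750 + 2.734063)/2 = 2.716406
  f(c_6) = f(2.716406) = -0.000690
  f(a) × f(c) ≥ 0, new interval: [2.716406, 2.734063]
Iteration 7:
  c_7 = (2.716406 + 2.734063)/2 = 2.725234
  f(c_7) = f(2.725234) = 0.002554
  f(a) × f(c) < 0, new interval: [2.716406, 2.725234]

After 7 iteration(s), the approximation is c_7 = 2.725234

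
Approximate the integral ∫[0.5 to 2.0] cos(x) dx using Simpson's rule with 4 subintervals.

f(x) = cos(x)
a = 0.5, b = 2.0, n = 4
h = (b - a)/n = 0.375000

Simpson's rule: (h/3)[f(x₀) + 4f(x₁) + 2f(x₂) + ... + f(xₙ)]

x_0 = 0.5000, f(x_0) = 0.877583, coefficient = 1
x_1 = 0.8750, f(x_1) = 0.640997, coefficient = 4
x_2 = 1.2500, f(x_2) = 0.315322, coefficient = 2
x_3 = 1.6250, f(x_3) = -0.054177, coefficient = 4
x_4 = 2.0000, f(x_4) = -0.416147, coefficient = 1

I ≈ (0.375000/3) × 3.439359 = 0.429920
Exact value: 0.429872
Error: 0.000048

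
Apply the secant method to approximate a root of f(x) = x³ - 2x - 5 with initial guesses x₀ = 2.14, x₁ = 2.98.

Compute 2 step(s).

f(x) = x³ - 2x - 5
x₀ = 2.14, x₁ = 2.98

Secant formula: x_{n+1} = x_n - f(x_n)(x_n - x_{n-1})/(f(x_n) - f(x_{n-1}))

Iteration 1:
  f(2.140000) = 0.520344
  f(2.980000) = 15.503592
  x_2 = 2.980000 - 15.503592×(2.980000 - 2.140000)/(15.503592 - 0.520344)
       = 2.110828
Iteration 2:
  f(2.980000) = 15.503592
  f(2.110828) = 0.183340
  x_3 = 2.110828 - 0.183340×(2.110828 - 2.980000)/(0.183340 - 15.503592)
       = 2.100427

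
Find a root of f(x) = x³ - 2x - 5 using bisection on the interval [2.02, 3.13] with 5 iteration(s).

f(x) = x³ - 2x - 5
Initial interval: [2.02, 3.13]

Iteration 1:
  c_1 = (2.020000 + 3.130000)/2 = 2.575000
  f(c_1) = f(2.575000) = 6.923859
  f(a) × f(c) < 0, new interval: [2.020000, 2.575000]
Iteration 2:
  c_2 = (2.020000 + 2.575000)/2 = 2.297500
  f(c_2) = f(2.297500) = 2.532368
  f(a) × f(c) < 0, new interval: [2.020000, 2.297500]
Iteration 3:
  c_3 = (2.020000 + 2.297500)/2 = 2.158750
  f(c_3) = f(2.158750) = 0.742710
  f(a) × f(c) < 0, new interval: [2.020000, 2.158750]
Iteration 4:
  c_4 = (2.020000 + 2.158750)/2 = 2.089375
  f(c_4) = f(2.089375) = -0.057609
  f(a) × f(c) ≥ 0, new interval: [2.089375, 2.158750]
Iteration 5:
  c_5 = (2.089375 + 2.158750)/2 = 2.124063
  f(c_5) = f(2.124063) = 0.334884
  f(a) × f(c) < 0, new interval: [2.089375, 2.124063]

After 5 iteration(s), the approximation is c_5 = 2.124063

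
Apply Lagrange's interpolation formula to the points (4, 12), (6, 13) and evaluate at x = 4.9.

Lagrange interpolation formula:
P(x) = Σ yᵢ × Lᵢ(x)
where Lᵢ(x) = Π_{j≠i} (x - xⱼ)/(xᵢ - xⱼ)

L_0(4.9) = (4.9 - 6)/(4 - 6) = 0.550000
L_1(4.9) = (4.9 - 4)/(6 - 4) = 0.450000

P(4.9) = 12×L_0(4.9) + 13×L_1(4.9)
P(4.9) = 12.450000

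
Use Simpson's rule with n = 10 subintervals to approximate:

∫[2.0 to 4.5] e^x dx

f(x) = e^x
a = 2.0, b = 4.5, n = 10
h = (b - a)/n = 0.250000

Simpson's rule: (h/3)[f(x₀) + 4f(x₁) + 2f(x₂) + ... + f(xₙ)]

x_0 = 2.0000, f(x_0) = 7.389056, coefficient = 1
x_1 = 2.2500, f(x_1) = 9.487736, coefficient = 4
x_2 = 2.5000, f(x_2) = 12.182494, coefficient = 2
x_3 = 2.7500, f(x_3) = 15.642632, coefficient = 4
x_4 = 3.0000, f(x_4) = 20.085537, coefficient = 2
x_5 = 3.2500, f(x_5) = 25.790340, coefficient = 4
x_6 = 3.5000, f(x_6) = 33.115452, coefficient = 2
x_7 = 3.7500, f(x_7) = 42.521082, coefficient = 4
x_8 = 4.0000, f(x_8) = 54.598150, coefficient = 2
x_9 = 4.2500, f(x_9) = 70.105412, coefficient = 4
x_10 = 4.5000, f(x_10) = 90.017131, coefficient = 1

I ≈ (0.250000/3) × 991.558261 = 82.629855
Exact value: 82.628075
Error: 0.001780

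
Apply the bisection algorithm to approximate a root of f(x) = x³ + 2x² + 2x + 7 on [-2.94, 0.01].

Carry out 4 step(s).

f(x) = x³ + 2x² + 2x + 7
Initial interval: [-2.94, 0.01]

Iteration 1:
  c_1 = (-2.940000 + 0.010000)/2 = -1.465000
  f(c_1) = f(-1.465000) = 5.218230
  f(a) × f(c) < 0, new interval: [-2.940000, -1.465000]
Iteration 2:
  c_2 = (-2.940000 + (-1.465000))/2 = -2.202500
  f(c_2) = f(-2.202500) = 1.612671
  f(a) × f(c) < 0, new interval: [-2.940000, -2.202500]
Iteration 3:
  c_3 = (-2.940000 + (-2.202500))/2 = -2.571250
  f(c_3) = f(-2.571250) = -1.919220
  f(a) × f(c) ≥ 0, new interval: [-2.571250, -2.202500]
Iteration 4:
  c_4 = (-2.571250 + (-2.202500))/2 = -2.386875
  f(c_4) = f(-2.386875) = 0.022156
  f(a) × f(c) < 0, new interval: [-2.571250, -2.386875]

After 4 iteration(s), the approximation is c_4 = -2.386875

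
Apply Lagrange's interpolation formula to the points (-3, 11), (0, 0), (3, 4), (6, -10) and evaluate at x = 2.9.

Lagrange interpolation formula:
P(x) = Σ yᵢ × Lᵢ(x)
where Lᵢ(x) = Π_{j≠i} (x - xⱼ)/(xᵢ - xⱼ)

L_0(2.9) = (2.9 - 0)/(-3 - 0) × (2.9 - 3)/(-3 - 3) × (2.9 - 6)/(-3 - 6) = -0.005549
L_1(2.9) = (2.9 - (-3))/(0 - (-3)) × (2.9 - 3)/(0 - 3) × (2.9 - 6)/(0 - 6) = 0.033870
L_2(2.9) = (2.9 - (-3))/(3 - (-3)) × (2.9 - 0)/(3 - 0) × (2.9 - 6)/(3 - 6) = 0.982241
L_3(2.9) = (2.9 - (-3))/(6 - (-3)) × (2.9 - 0)/(6 - 0) × (2.9 - 3)/(6 - 3) = -0.010562

P(2.9) = 11×L_0(2.9) + 0×L_1(2.9) + 4×L_2(2.9) + (-10)×L_3(2.9)
P(2.9) = 3.973537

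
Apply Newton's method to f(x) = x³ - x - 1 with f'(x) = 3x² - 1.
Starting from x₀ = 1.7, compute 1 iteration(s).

f(x) = x³ - x - 1
f'(x) = 3x² - 1
x₀ = 1.7

Newton-Raphson formula: x_{n+1} = x_n - f(x_n)/f'(x_n)

Iteration 1:
  f(1.700000) = 2.213000
  f'(1.700000) = 7.670000
  x_1 = 1.700000 - 2.213000/7.670000 = 1.411473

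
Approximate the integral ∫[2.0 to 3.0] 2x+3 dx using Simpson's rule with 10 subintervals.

f(x) = 2x+3
a = 2.0, b = 3.0, n = 10
h = (b - a)/n = 0.100000

Simpson's rule: (h/3)[f(x₀) + 4f(x₁) + 2f(x₂) + ... + f(xₙ)]

x_0 = 2.0000, f(x_0) = 7.000000, coefficient = 1
x_1 = 2.1000, f(x_1) = 7.200000, coefficient = 4
x_2 = 2.2000, f(x_2) = 7.400000, coefficient = 2
x_3 = 2.3000, f(x_3) = 7.600000, coefficient = 4
x_4 = 2.4000, f(x_4) = 7.800000, coefficient = 2
x_5 = 2.5000, f(x_5) = 8.000000, coefficient = 4
x_6 = 2.6000, f(x_6) = 8.200000, coefficient = 2
x_7 = 2.7000, f(x_7) = 8.400000, coefficient = 4
x_8 = 2.8000, f(x_8) = 8.600000, coefficient = 2
x_9 = 2.9000, f(x_9) = 8.800000, coefficient = 4
x_10 = 3.0000, f(x_10) = 9.000000, coefficient = 1

I ≈ (0.100000/3) × 240.000000 = 8.000000
Exact value: 8.000000
Error: 0.000000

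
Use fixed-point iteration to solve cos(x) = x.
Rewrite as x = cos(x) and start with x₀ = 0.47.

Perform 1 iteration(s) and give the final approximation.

Equation: cos(x) = x
Fixed-point form: x = cos(x)
x₀ = 0.47

x_1 = g(0.470000) = 0.891568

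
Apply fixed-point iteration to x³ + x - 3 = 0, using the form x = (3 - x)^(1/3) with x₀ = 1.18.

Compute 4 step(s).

Equation: x³ + x - 3 = 0
Fixed-point form: x = (3 - x)^(1/3)
x₀ = 1.18

x_1 = g(1.180000) = 1.220929
x_2 = g(1.220929) = 1.211707
x_3 = g(1.211707) = 1.213797
x_4 = g(1.213797) = 1.213324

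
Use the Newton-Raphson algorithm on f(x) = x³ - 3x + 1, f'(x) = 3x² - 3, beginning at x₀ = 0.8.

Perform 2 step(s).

f(x) = x³ - 3x + 1
f'(x) = 3x² - 3
x₀ = 0.8

Newton-Raphson formula: x_{n+1} = x_n - f(x_n)/f'(x_n)

Iteration 1:
  f(0.800000) = -0.888000
  f'(0.800000) = -1.080000
  x_1 = 0.800000 - (-0.888000)/(-1.080000) = -0.022222
Iteration 2:
  f(-0.022222) = 1.066656
  f'(-0.022222) = -2.998519
  x_2 = -0.022222 - 1.066656/(-2.998519) = 0.333505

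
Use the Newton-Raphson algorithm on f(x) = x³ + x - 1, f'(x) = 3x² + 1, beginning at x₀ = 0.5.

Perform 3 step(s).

f(x) = x³ + x - 1
f'(x) = 3x² + 1
x₀ = 0.5

Newton-Raphson formula: x_{n+1} = x_n - f(x_n)/f'(x_n)

Iteration 1:
  f(0.500000) = -0.375000
  f'(0.500000) = 1.750000
  x_1 = 0.500000 - (-0.375000)/1.750000 = 0.714286
Iteration 2:
  f(0.714286) = 0.078717
  f'(0.714286) = 2.530612
  x_2 = 0.714286 - 0.078717/2.530612 = 0.683180
Iteration 3:
  f(0.683180) = 0.002043
  f'(0.683180) = 2.400204
  x_3 = 0.683180 - 0.002043/2.400204 = 0.682328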